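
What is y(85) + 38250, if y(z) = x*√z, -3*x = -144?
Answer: 38250 + 48*√85 ≈ 38693.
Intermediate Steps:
x = 48 (x = -⅓*(-144) = 48)
y(z) = 48*√z
y(85) + 38250 = 48*√85 + 38250 = 38250 + 48*√85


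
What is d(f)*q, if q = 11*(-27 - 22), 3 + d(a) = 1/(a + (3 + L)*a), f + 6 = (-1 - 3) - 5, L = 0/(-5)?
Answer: 97559/60 ≈ 1626.0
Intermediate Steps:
L = 0 (L = 0*(-1/5) = 0)
f = -15 (f = -6 + ((-1 - 3) - 5) = -6 + (-4 - 5) = -6 - 9 = -15)
d(a) = -3 + 1/(4*a) (d(a) = -3 + 1/(a + (3 + 0)*a) = -3 + 1/(a + 3*a) = -3 + 1/(4*a))
q = -539 (q = 11*(-49) = -539)
d(f)*q = (-3 + (1/4)/(-15))*(-539) = (-3 + (1/4)*(-1/15))*(-539) = (-3 - 1/60)*(-539) = -181/60*(-539) = 97559/60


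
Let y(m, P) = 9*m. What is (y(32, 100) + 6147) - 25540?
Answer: -19105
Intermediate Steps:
(y(32, 100) + 6147) - 25540 = (9*32 + 6147) - 25540 = (288 + 6147) - 25540 = 6435 - 25540 = -19105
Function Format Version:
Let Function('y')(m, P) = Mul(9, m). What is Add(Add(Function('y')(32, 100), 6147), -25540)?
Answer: -19105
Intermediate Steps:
Add(Add(Function('y')(32, 100), 6147), -25540) = Add(Add(Mul(9, 32), 6147), -25540) = Add(Add(288, 6147), -25540) = Add(6435, -25540) = -19105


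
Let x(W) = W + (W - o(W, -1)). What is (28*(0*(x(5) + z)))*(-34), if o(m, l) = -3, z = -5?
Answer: 0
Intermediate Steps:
x(W) = 3 + 2*W (x(W) = W + (W - 1*(-3)) = W + (W + 3) = W + (3 + W) = 3 + 2*W)
(28*(0*(x(5) + z)))*(-34) = (28*(0*((3 + 2*5) - 5)))*(-34) = (28*(0*((3 + 10) - 5)))*(-34) = (28*(0*(13 - 5)))*(-34) = (28*(0*8))*(-34) = (28*0)*(-34) = 0*(-34) = 0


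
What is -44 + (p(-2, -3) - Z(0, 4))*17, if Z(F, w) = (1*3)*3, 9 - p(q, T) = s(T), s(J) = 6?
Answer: -146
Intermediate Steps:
p(q, T) = 3 (p(q, T) = 9 - 1*6 = 9 - 6 = 3)
Z(F, w) = 9 (Z(F, w) = 3*3 = 9)
-44 + (p(-2, -3) - Z(0, 4))*17 = -44 + (3 - 1*9)*17 = -44 + (3 - 9)*17 = -44 - 6*17 = -44 - 102 = -146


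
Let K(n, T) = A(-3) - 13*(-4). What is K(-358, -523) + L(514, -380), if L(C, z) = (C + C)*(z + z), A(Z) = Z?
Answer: -781231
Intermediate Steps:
L(C, z) = 4*C*z (L(C, z) = (2*C)*(2*z) = 4*C*z)
K(n, T) = 49 (K(n, T) = -3 - 13*(-4) = -3 + 52 = 49)
K(-358, -523) + L(514, -380) = 49 + 4*514*(-380) = 49 - 781280 = -781231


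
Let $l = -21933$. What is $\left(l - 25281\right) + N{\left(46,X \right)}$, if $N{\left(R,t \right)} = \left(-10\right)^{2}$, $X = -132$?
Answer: $-47114$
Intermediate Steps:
$N{\left(R,t \right)} = 100$
$\left(l - 25281\right) + N{\left(46,X \right)} = \left(-21933 - 25281\right) + 100 = -47214 + 100 = -47114$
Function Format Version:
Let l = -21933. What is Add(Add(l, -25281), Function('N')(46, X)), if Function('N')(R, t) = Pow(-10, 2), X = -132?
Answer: -47114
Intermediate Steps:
Function('N')(R, t) = 100
Add(Add(l, -25281), Function('N')(46, X)) = Add(Add(-21933, -25281), 100) = Add(-47214, 100) = -47114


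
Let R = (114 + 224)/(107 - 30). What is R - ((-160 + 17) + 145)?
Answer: 184/77 ≈ 2.3896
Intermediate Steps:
R = 338/77 ≈ 4.3896
R - ((-160 + 17) + 145) = 338/77 - ((-160 + 17) + 145) = 338/77 - (-143 + 145) = 338/77 - 1*2 = 338/77 - 2 = 184/77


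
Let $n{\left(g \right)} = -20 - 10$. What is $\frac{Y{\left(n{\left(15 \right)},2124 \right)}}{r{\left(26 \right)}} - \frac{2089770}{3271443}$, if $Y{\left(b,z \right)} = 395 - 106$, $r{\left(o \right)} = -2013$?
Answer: $- \frac{1717384679}{2195138253} \approx -0.78236$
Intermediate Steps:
$n{\left(g \right)} = -30$ ($n{\left(g \right)} = -20 - 10 = -30$)
$Y{\left(b,z \right)} = 289$
$\frac{Y{\left(n{\left(15 \right)},2124 \right)}}{r{\left(26 \right)}} - \frac{2089770}{3271443} = \frac{289}{-2013} - \frac{2089770}{3271443} = 289 \left(- \frac{1}{2013}\right) - \frac{696590}{1090481} = - \frac{289}{2013} - \frac{696590}{1090481} = - \frac{1717384679}{2195138253}$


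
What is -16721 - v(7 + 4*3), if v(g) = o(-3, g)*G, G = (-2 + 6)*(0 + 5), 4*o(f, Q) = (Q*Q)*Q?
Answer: -51016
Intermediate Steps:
o(f, Q) = Q**3/4 (o(f, Q) = ((Q*Q)*Q)/4 = (Q**2*Q)/4 = Q**3/4)
G = 20 (G = 4*5 = 20)
v(g) = 5*g**3 (v(g) = (g**3/4)*20 = 5*g**3)
-16721 - v(7 + 4*3) = -16721 - 5*(7 + 4*3)**3 = -16721 - 5*(7 + 12)**3 = -16721 - 5*19**3 = -16721 - 5*6859 = -16721 - 1*34295 = -16721 - 34295 = -51016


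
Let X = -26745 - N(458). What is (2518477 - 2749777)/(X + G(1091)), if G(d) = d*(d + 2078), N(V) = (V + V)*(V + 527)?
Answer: -115650/1264187 ≈ -0.091482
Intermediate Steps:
N(V) = 2*V*(527 + V) (N(V) = (2*V)*(527 + V) = 2*V*(527 + V))
X = -929005 (X = -26745 - 2*458*(527 + 458) = -26745 - 2*458*985 = -26745 - 1*902260 = -26745 - 902260 = -929005)
G(d) = d*(2078 + d)
(2518477 - 2749777)/(X + G(1091)) = (2518477 - 2749777)/(-929005 + 1091*(2078 + 1091)) = -231300/(-929005 + 1091*3169) = -231300/(-929005 + 3457379) = -231300/2528374 = -231300*1/2528374 = -115650/1264187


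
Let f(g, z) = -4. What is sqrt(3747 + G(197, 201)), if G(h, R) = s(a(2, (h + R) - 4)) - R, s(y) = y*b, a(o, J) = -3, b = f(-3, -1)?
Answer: sqrt(3558) ≈ 59.649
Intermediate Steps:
b = -4
s(y) = -4*y (s(y) = y*(-4) = -4*y)
G(h, R) = 12 - R (G(h, R) = -4*(-3) - R = 12 - R)
sqrt(3747 + G(197, 201)) = sqrt(3747 + (12 - 1*201)) = sqrt(3747 + (12 - 201)) = sqrt(3747 - 189) = sqrt(3558)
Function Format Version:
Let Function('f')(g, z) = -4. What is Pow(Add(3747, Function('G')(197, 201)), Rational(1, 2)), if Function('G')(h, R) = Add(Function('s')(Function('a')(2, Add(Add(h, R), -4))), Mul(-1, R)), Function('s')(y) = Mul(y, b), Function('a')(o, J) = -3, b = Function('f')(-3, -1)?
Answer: Pow(3558, Rational(1, 2)) ≈ 59.649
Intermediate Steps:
b = -4
Function('s')(y) = Mul(-4, y) (Function('s')(y) = Mul(y, -4) = Mul(-4, y))
Function('G')(h, R) = Add(12, Mul(-1, R)) (Function('G')(h, R) = Add(Mul(-4, -3), Mul(-1, R)) = Add(12, Mul(-1, R)))
Pow(Add(3747, Function('G')(197, 201)), Rational(1, 2)) = Pow(Add(3747, Add(12, Mul(-1, 201))), Rational(1, 2)) = Pow(Add(3747, Add(12, -201)), Rational(1, 2)) = Pow(Add(3747, -189), Rational(1, 2)) = Pow(3558, Rational(1, 2))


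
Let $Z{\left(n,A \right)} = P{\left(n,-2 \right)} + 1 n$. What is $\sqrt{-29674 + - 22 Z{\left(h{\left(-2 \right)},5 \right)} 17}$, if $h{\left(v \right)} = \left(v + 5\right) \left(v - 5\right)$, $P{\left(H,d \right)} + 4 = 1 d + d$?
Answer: $6 i \sqrt{523} \approx 137.22 i$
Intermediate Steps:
$P{\left(H,d \right)} = -4 + 2 d$ ($P{\left(H,d \right)} = -4 + \left(1 d + d\right) = -4 + \left(d + d\right) = -4 + 2 d$)
$h{\left(v \right)} = \left(-5 + v\right) \left(5 + v\right)$ ($h{\left(v \right)} = \left(5 + v\right) \left(-5 + v\right) = \left(-5 + v\right) \left(5 + v\right)$)
$Z{\left(n,A \right)} = -8 + n$ ($Z{\left(n,A \right)} = \left(-4 + 2 \left(-2\right)\right) + 1 n = \left(-4 - 4\right) + n = -8 + n$)
$\sqrt{-29674 + - 22 Z{\left(h{\left(-2 \right)},5 \right)} 17} = \sqrt{-29674 + - 22 \left(-8 - \left(25 - \left(-2\right)^{2}\right)\right) 17} = \sqrt{-29674 + - 22 \left(-8 + \left(-25 + 4\right)\right) 17} = \sqrt{-29674 + - 22 \left(-8 - 21\right) 17} = \sqrt{-29674 + \left(-22\right) \left(-29\right) 17} = \sqrt{-29674 + 638 \cdot 17} = \sqrt{-29674 + 10846} = \sqrt{-18828} = 6 i \sqrt{523}$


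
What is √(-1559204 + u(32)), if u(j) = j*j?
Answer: 26*I*√2305 ≈ 1248.3*I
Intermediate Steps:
u(j) = j²
√(-1559204 + u(32)) = √(-1559204 + 32²) = √(-1559204 + 1024) = √(-1558180) = 26*I*√2305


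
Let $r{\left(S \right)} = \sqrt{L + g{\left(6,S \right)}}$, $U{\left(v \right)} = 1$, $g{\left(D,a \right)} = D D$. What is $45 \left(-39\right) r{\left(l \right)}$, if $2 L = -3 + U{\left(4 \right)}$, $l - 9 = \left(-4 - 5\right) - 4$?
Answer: $- 1755 \sqrt{35} \approx -10383.0$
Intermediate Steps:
$g{\left(D,a \right)} = D^{2}$
$l = -4$ ($l = 9 - 13 = -4$)
$L = -1$ ($L = \frac{-3 + 1}{2} = \frac{1}{2} \left(-2\right) = -1$)
$r{\left(S \right)} = \sqrt{35}$ ($r{\left(S \right)} = \sqrt{-1 + 6^{2}} = \sqrt{-1 + 36} = \sqrt{35}$)
$45 \left(-39\right) r{\left(l \right)} = 45 \left(-39\right) \sqrt{35} = - 1755 \sqrt{35}$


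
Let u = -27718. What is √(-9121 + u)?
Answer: I*√36839 ≈ 191.93*I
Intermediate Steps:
√(-9121 + u) = √(-9121 - 27718) = √(-36839) = I*√36839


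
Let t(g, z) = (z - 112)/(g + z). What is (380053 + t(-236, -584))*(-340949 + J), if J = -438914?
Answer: -60759936607657/205 ≈ -2.9639e+11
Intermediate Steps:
t(g, z) = (-112 + z)/(g + z)
(380053 + t(-236, -584))*(-340949 + J) = (380053 + (-112 - 584)/(-236 - 584))*(-340949 - 438914) = (380053 - 696/(-820))*(-779863) = (380053 - 1/820*(-696))*(-779863) = (380053 + 174/205)*(-779863) = (77911039/205)*(-779863) = -60759936607657/205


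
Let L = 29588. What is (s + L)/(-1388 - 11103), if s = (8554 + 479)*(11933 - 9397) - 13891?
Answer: -22923385/12491 ≈ -1835.2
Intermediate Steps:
s = 22893797 (s = 9033*2536 - 13891 = 22907688 - 13891 = 22893797)
(s + L)/(-1388 - 11103) = (22893797 + 29588)/(-1388 - 11103) = 22923385/(-12491) = 22923385*(-1/12491) = -22923385/12491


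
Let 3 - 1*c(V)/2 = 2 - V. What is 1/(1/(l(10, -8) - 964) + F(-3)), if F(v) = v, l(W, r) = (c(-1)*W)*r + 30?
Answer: -934/2803 ≈ -0.33321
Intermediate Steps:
c(V) = 2 + 2*V (c(V) = 6 - 2*(2 - V) = 6 + (-4 + 2*V) = 2 + 2*V)
l(W, r) = 30 (l(W, r) = ((2 + 2*(-1))*W)*r + 30 = ((2 - 2)*W)*r + 30 = (0*W)*r + 30 = 0*r + 30 = 0 + 30 = 30)
1/(1/(l(10, -8) - 964) + F(-3)) = 1/(1/(30 - 964) - 3) = 1/(1/(-934) - 3) = 1/(-1/934 - 3) = 1/(-2803/934) = -934/2803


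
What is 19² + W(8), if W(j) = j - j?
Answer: 361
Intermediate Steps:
W(j) = 0
19² + W(8) = 19² + 0 = 361 + 0 = 361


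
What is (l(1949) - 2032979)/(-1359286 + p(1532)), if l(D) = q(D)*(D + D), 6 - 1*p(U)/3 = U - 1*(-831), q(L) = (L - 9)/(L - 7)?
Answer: 1970241549/1326732647 ≈ 1.4850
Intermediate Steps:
q(L) = (-9 + L)/(-7 + L)
p(U) = -2475 - 3*U (p(U) = 18 - 3*(U - 1*(-831)) = 18 - 3*(U + 831) = 18 - 3*(831 + U) = 18 + (-2493 - 3*U) = -2475 - 3*U)
l(D) = 2*D*(-9 + D)/(-7 + D) (l(D) = ((-9 + D)/(-7 + D))*(D + D) = ((-9 + D)/(-7 + D))*(2*D) = 2*D*(-9 + D)/(-7 + D))
(l(1949) - 2032979)/(-1359286 + p(1532)) = (2*1949*(-9 + 1949)/(-7 + 1949) - 2032979)/(-1359286 + (-2475 - 3*1532)) = (2*1949*1940/1942 - 2032979)/(-1359286 + (-2475 - 4596)) = (2*1949*(1/1942)*1940 - 2032979)/(-1359286 - 7071) = (3781060/971 - 2032979)/(-1366357) = -1970241549/971*(-1/1366357) = 1970241549/1326732647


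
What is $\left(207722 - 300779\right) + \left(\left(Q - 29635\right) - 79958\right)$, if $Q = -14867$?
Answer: $-217517$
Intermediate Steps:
$\left(207722 - 300779\right) + \left(\left(Q - 29635\right) - 79958\right) = \left(207722 - 300779\right) - 124460 = -93057 - 124460 = -217517$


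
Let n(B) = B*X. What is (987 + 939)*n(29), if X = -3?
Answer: -167562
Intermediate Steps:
n(B) = -3*B (n(B) = B*(-3) = -3*B)
(987 + 939)*n(29) = (987 + 939)*(-3*29) = 1926*(-87) = -167562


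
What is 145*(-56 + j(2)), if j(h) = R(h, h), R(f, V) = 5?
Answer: -7395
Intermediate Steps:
j(h) = 5
145*(-56 + j(2)) = 145*(-56 + 5) = 145*(-51) = -7395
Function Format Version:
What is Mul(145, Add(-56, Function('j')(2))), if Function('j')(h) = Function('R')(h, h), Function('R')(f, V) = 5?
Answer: -7395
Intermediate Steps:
Function('j')(h) = 5
Mul(145, Add(-56, Function('j')(2))) = Mul(145, Add(-56, 5)) = Mul(145, -51) = -7395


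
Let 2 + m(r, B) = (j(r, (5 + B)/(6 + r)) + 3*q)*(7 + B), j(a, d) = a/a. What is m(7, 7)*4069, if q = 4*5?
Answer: 3466788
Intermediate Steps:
q = 20
j(a, d) = 1
m(r, B) = 425 + 61*B (m(r, B) = -2 + (1 + 3*20)*(7 + B) = -2 + (1 + 60)*(7 + B) = -2 + 61*(7 + B) = -2 + (427 + 61*B) = 425 + 61*B)
m(7, 7)*4069 = (425 + 61*7)*4069 = (425 + 427)*4069 = 852*4069 = 3466788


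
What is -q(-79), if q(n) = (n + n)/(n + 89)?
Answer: 79/5 ≈ 15.800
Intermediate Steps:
q(n) = 2*n/(89 + n) (q(n) = (2*n)/(89 + n) = 2*n/(89 + n))
-q(-79) = -2*(-79)/(89 - 79) = -2*(-79)/10 = -1*(-79/5) = 79/5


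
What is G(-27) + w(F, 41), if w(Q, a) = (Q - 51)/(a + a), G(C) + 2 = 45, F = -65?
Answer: 1705/41 ≈ 41.585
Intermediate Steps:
G(C) = 43 (G(C) = -2 + 45 = 43)
w(Q, a) = (-51 + Q)/(2*a) (w(Q, a) = (-51 + Q)/((2*a)) = (-51 + Q)*(1/(2*a)) = (-51 + Q)/(2*a))
G(-27) + w(F, 41) = 43 + (½)*(-51 - 65)/41 = 43 + (½)*(1/41)*(-116) = 43 - 58/41 = 1705/41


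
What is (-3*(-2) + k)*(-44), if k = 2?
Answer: -352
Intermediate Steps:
(-3*(-2) + k)*(-44) = (-3*(-2) + 2)*(-44) = (6 + 2)*(-44) = 8*(-44) = -352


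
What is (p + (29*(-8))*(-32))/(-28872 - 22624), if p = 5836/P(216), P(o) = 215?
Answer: -400499/2767910 ≈ -0.14469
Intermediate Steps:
p = 5836/215 ≈ 27.144
(p + (29*(-8))*(-32))/(-28872 - 22624) = (5836/215 + (29*(-8))*(-32))/(-28872 - 22624) = (5836/215 - 232*(-32))/(-51496) = (5836/215 + 7424)*(-1/51496) = (1601996/215)*(-1/51496) = -400499/2767910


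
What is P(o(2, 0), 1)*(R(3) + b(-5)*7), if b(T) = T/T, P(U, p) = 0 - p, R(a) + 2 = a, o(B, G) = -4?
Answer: -8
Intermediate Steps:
R(a) = -2 + a
P(U, p) = -p
b(T) = 1
P(o(2, 0), 1)*(R(3) + b(-5)*7) = (-1*1)*((-2 + 3) + 1*7) = -(1 + 7) = -1*8 = -8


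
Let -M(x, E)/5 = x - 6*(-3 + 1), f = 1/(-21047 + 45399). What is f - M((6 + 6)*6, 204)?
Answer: 10227841/24352 ≈ 420.00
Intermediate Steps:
f = 1/24352 ≈ 4.1064e-5
M(x, E) = -60 - 5*x (M(x, E) = -5*(x - 6*(-3 + 1)) = -5*(x - 6*(-2)) = -5*(x - 1*(-12)) = -5*(x + 12) = -5*(12 + x) = -60 - 5*x)
f - M((6 + 6)*6, 204) = 1/24352 - (-60 - 5*(6 + 6)*6) = 1/24352 - (-60 - 60*6) = 1/24352 - (-60 - 5*72) = 1/24352 - (-60 - 360) = 1/24352 - 1*(-420) = 1/24352 + 420 = 10227841/24352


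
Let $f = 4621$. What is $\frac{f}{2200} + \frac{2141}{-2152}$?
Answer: $\frac{327137}{295900} \approx 1.1056$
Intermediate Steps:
$\frac{f}{2200} + \frac{2141}{-2152} = \frac{4621}{2200} + \frac{2141}{-2152} = 4621 \cdot \frac{1}{2200} + 2141 \left(- \frac{1}{2152}\right) = \frac{4621}{2200} - \frac{2141}{2152} = \frac{327137}{295900}$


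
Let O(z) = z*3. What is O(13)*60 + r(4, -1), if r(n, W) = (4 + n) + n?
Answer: 2352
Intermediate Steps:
r(n, W) = 4 + 2*n
O(z) = 3*z
O(13)*60 + r(4, -1) = (3*13)*60 + (4 + 2*4) = 39*60 + (4 + 8) = 2340 + 12 = 2352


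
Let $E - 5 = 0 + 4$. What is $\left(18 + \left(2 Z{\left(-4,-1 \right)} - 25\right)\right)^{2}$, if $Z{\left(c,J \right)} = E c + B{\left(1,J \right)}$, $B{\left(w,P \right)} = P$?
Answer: $6561$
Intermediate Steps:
$E = 9$ ($E = 5 + \left(0 + 4\right) = 5 + 4 = 9$)
$Z{\left(c,J \right)} = J + 9 c$ ($Z{\left(c,J \right)} = 9 c + J = J + 9 c$)
$\left(18 + \left(2 Z{\left(-4,-1 \right)} - 25\right)\right)^{2} = \left(18 + \left(2 \left(-1 + 9 \left(-4\right)\right) - 25\right)\right)^{2} = \left(18 + \left(2 \left(-1 - 36\right) - 25\right)\right)^{2} = \left(18 + \left(2 \left(-37\right) - 25\right)\right)^{2} = \left(18 - 99\right)^{2} = \left(-81\right)^{2} = 6561$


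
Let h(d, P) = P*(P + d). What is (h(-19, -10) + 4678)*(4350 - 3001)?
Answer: 6701832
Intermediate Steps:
(h(-19, -10) + 4678)*(4350 - 3001) = (-10*(-10 - 19) + 4678)*(4350 - 3001) = (-10*(-29) + 4678)*1349 = (290 + 4678)*1349 = 4968*1349 = 6701832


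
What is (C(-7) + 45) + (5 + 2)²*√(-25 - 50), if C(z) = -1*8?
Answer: 37 + 245*I*√3 ≈ 37.0 + 424.35*I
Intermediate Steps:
C(z) = -8
(C(-7) + 45) + (5 + 2)²*√(-25 - 50) = (-8 + 45) + (5 + 2)²*√(-25 - 50) = 37 + 7²*√(-75) = 37 + 49*(5*I*√3) = 37 + 245*I*√3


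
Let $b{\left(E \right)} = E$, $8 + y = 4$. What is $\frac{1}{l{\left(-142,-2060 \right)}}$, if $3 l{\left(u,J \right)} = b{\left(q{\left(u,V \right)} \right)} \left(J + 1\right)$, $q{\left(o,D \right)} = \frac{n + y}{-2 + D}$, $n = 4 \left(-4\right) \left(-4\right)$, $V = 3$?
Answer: $- \frac{1}{41180} \approx -2.4284 \cdot 10^{-5}$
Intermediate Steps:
$y = -4$ ($y = -8 + 4 = -4$)
$n = 64$ ($n = \left(-16\right) \left(-4\right) = 64$)
$q{\left(o,D \right)} = \frac{60}{-2 + D}$ ($q{\left(o,D \right)} = \frac{64 - 4}{-2 + D} = \frac{60}{-2 + D}$)
$l{\left(u,J \right)} = 20 + 20 J$ ($l{\left(u,J \right)} = \frac{\frac{60}{-2 + 3} \left(J + 1\right)}{3} = \frac{\frac{60}{1} \left(1 + J\right)}{3} = \frac{60 \cdot 1 \left(1 + J\right)}{3} = \frac{60 \left(1 + J\right)}{3} = \frac{60 + 60 J}{3} = 20 + 20 J$)
$\frac{1}{l{\left(-142,-2060 \right)}} = \frac{1}{20 + 20 \left(-2060\right)} = \frac{1}{20 - 41200} = \frac{1}{-41180} = - \frac{1}{41180}$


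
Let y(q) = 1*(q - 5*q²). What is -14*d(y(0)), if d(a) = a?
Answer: 0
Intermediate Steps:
y(q) = q - 5*q²
-14*d(y(0)) = -0*(1 - 5*0) = -0*(1 + 0) = -0 = -14*0 = 0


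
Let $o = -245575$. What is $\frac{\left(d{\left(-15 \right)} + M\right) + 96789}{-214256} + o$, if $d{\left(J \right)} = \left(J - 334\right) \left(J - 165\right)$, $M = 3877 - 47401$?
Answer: $- \frac{52616033285}{214256} \approx -2.4558 \cdot 10^{5}$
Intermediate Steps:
$M = -43524$ ($M = 3877 - 47401 = -43524$)
$d{\left(J \right)} = \left(-334 + J\right) \left(-165 + J\right)$
$\frac{\left(d{\left(-15 \right)} + M\right) + 96789}{-214256} + o = \frac{\left(\left(55110 + \left(-15\right)^{2} - -7485\right) - 43524\right) + 96789}{-214256} - 245575 = \left(\left(\left(55110 + 225 + 7485\right) - 43524\right) + 96789\right) \left(- \frac{1}{214256}\right) - 245575 = \left(\left(62820 - 43524\right) + 96789\right) \left(- \frac{1}{214256}\right) - 245575 = \left(19296 + 96789\right) \left(- \frac{1}{214256}\right) - 245575 = 116085 \left(- \frac{1}{214256}\right) - 245575 = - \frac{116085}{214256} - 245575 = - \frac{52616033285}{214256}$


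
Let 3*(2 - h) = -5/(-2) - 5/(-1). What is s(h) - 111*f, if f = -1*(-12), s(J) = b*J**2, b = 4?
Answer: -1331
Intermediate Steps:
h = -1/2 (h = 2 - (-5/(-2) - 5/(-1))/3 = 2 - (-5*(-1/2) - 5*(-1))/3 = 2 - (5/2 + 5)/3 = 2 - 1/3*15/2 = 2 - 5/2 = -1/2 ≈ -0.50000)
s(J) = 4*J**2
f = 12
s(h) - 111*f = 4*(-1/2)**2 - 111*12 = 4*(1/4) - 1332 = 1 - 1332 = -1331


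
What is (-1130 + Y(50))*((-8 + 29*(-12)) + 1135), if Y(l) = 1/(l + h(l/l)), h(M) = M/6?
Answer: -264956596/301 ≈ -8.8025e+5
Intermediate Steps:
h(M) = M/6 (h(M) = M*(⅙) = M/6)
Y(l) = 1/(⅙ + l) (Y(l) = 1/(l + (l/l)/6) = 1/(l + (⅙)*1) = 1/(l + ⅙) = 1/(⅙ + l))
(-1130 + Y(50))*((-8 + 29*(-12)) + 1135) = (-1130 + 6/(1 + 6*50))*((-8 + 29*(-12)) + 1135) = (-1130 + 6/(1 + 300))*((-8 - 348) + 1135) = (-1130 + 6/301)*(-356 + 1135) = (-1130 + 6*(1/301))*779 = (-1130 + 6/301)*779 = -340124/301*779 = -264956596/301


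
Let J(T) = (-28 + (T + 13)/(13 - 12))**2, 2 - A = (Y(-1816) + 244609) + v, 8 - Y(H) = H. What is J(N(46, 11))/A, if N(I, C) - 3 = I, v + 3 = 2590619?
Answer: -1156/2837047 ≈ -0.00040747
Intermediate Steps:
v = 2590616 (v = -3 + 2590619 = 2590616)
N(I, C) = 3 + I
Y(H) = 8 - H
A = -2837047 (A = 2 - (((8 - 1*(-1816)) + 244609) + 2590616) = 2 - (((8 + 1816) + 244609) + 2590616) = 2 - ((1824 + 244609) + 2590616) = 2 - (246433 + 2590616) = 2 - 1*2837049 = 2 - 2837049 = -2837047)
J(T) = (-15 + T)**2 (J(T) = (-28 + (13 + T)/1)**2 = (-28 + (13 + T)*1)**2 = (-28 + (13 + T))**2 = (-15 + T)**2)
J(N(46, 11))/A = (-15 + (3 + 46))**2/(-2837047) = (-15 + 49)**2*(-1/2837047) = 34**2*(-1/2837047) = 1156*(-1/2837047) = -1156/2837047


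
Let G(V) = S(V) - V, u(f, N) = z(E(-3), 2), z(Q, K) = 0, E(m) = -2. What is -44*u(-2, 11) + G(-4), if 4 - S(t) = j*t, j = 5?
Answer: 28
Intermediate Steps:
S(t) = 4 - 5*t
u(f, N) = 0
G(V) = 4 - 6*V (G(V) = (4 - 5*V) - V = 4 - 6*V)
-44*u(-2, 11) + G(-4) = -44*0 + (4 - 6*(-4)) = 0 + (4 + 24) = 0 + 28 = 28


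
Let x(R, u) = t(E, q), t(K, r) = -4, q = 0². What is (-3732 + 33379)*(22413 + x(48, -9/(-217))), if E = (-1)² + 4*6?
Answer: 664359623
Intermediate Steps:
q = 0
E = 25 (E = 1 + 24 = 25)
x(R, u) = -4
(-3732 + 33379)*(22413 + x(48, -9/(-217))) = (-3732 + 33379)*(22413 - 4) = 29647*22409 = 664359623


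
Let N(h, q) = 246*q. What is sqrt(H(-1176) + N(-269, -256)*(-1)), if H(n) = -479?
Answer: sqrt(62497) ≈ 249.99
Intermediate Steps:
sqrt(H(-1176) + N(-269, -256)*(-1)) = sqrt(-479 + (246*(-256))*(-1)) = sqrt(-479 - 62976*(-1)) = sqrt(-479 + 62976) = sqrt(62497)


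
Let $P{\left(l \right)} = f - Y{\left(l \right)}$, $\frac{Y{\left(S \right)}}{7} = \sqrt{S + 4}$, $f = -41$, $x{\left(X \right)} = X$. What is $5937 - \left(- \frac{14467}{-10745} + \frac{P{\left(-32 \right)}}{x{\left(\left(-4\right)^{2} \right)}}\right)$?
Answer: $\frac{1020898113}{171920} + \frac{7 i \sqrt{7}}{8} \approx 5938.2 + 2.315 i$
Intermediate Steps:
$Y{\left(S \right)} = 7 \sqrt{4 + S}$ ($Y{\left(S \right)} = 7 \sqrt{S + 4} = 7 \sqrt{4 + S}$)
$P{\left(l \right)} = -41 - 7 \sqrt{4 + l}$
$5937 - \left(- \frac{14467}{-10745} + \frac{P{\left(-32 \right)}}{x{\left(\left(-4\right)^{2} \right)}}\right) = 5937 - \left(- \frac{14467}{-10745} + \frac{-41 - 7 \sqrt{4 - 32}}{\left(-4\right)^{2}}\right) = 5937 - \left(\left(-14467\right) \left(- \frac{1}{10745}\right) + \frac{-41 - 7 \sqrt{-28}}{16}\right) = 5937 - \left(\frac{14467}{10745} + \left(-41 - 7 \cdot 2 i \sqrt{7}\right) \frac{1}{16}\right) = 5937 - \left(\frac{14467}{10745} + \left(-41 - 14 i \sqrt{7}\right) \frac{1}{16}\right) = 5937 - \left(\frac{14467}{10745} - \left(\frac{41}{16} + \frac{7 i \sqrt{7}}{8}\right)\right) = 5937 - \left(- \frac{209073}{171920} - \frac{7 i \sqrt{7}}{8}\right) = 5937 + \left(\frac{209073}{171920} + \frac{7 i \sqrt{7}}{8}\right) = \frac{1020898113}{171920} + \frac{7 i \sqrt{7}}{8}$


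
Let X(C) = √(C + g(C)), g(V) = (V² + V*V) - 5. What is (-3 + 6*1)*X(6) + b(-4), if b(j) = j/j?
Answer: 1 + 3*√73 ≈ 26.632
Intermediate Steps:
b(j) = 1
g(V) = -5 + 2*V² (g(V) = (V² + V²) - 5 = 2*V² - 5 = -5 + 2*V²)
X(C) = √(-5 + C + 2*C²) (X(C) = √(C + (-5 + 2*C²)) = √(-5 + C + 2*C²))
(-3 + 6*1)*X(6) + b(-4) = (-3 + 6*1)*√(-5 + 6 + 2*6²) + 1 = (-3 + 6)*√(-5 + 6 + 2*36) + 1 = 3*√(-5 + 6 + 72) + 1 = 3*√73 + 1 = 1 + 3*√73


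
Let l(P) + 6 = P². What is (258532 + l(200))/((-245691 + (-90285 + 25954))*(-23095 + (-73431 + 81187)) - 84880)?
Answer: 149263/2377671289 ≈ 6.2777e-5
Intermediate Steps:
l(P) = -6 + P²
(258532 + l(200))/((-245691 + (-90285 + 25954))*(-23095 + (-73431 + 81187)) - 84880) = (258532 + (-6 + 200²))/((-245691 + (-90285 + 25954))*(-23095 + (-73431 + 81187)) - 84880) = (258532 + (-6 + 40000))/((-245691 - 64331)*(-23095 + 7756) - 84880) = (258532 + 39994)/(-310022*(-15339) - 84880) = 298526/(4755427458 - 84880) = 298526/4755342578 = 298526*(1/4755342578) = 149263/2377671289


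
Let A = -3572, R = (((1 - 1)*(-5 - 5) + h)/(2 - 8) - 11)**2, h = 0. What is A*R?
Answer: -432212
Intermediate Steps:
R = 121 (R = (((1 - 1)*(-5 - 5) + 0)/(2 - 8) - 11)**2 = ((0*(-10) + 0)/(-6) - 11)**2 = ((0 + 0)*(-1/6) - 11)**2 = (0*(-1/6) - 11)**2 = (0 - 11)**2 = (-11)**2 = 121)
A*R = -3572*121 = -432212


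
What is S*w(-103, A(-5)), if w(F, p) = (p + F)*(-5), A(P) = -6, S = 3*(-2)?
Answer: -3270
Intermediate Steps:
S = -6
w(F, p) = -5*F - 5*p (w(F, p) = (F + p)*(-5) = -5*F - 5*p)
S*w(-103, A(-5)) = -6*(-5*(-103) - 5*(-6)) = -6*(515 + 30) = -6*545 = -3270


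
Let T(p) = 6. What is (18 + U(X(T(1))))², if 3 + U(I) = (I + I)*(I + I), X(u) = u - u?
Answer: 225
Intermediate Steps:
X(u) = 0
U(I) = -3 + 4*I² (U(I) = -3 + (I + I)*(I + I) = -3 + (2*I)*(2*I) = -3 + 4*I²)
(18 + U(X(T(1))))² = (18 + (-3 + 4*0²))² = (18 + (-3 + 4*0))² = (18 + (-3 + 0))² = (18 - 3)² = 15² = 225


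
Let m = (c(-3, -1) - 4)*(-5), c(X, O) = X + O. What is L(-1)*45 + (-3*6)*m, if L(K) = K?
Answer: -765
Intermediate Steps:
c(X, O) = O + X
m = 40 (m = ((-1 - 3) - 4)*(-5) = (-4 - 4)*(-5) = -8*(-5) = 40)
L(-1)*45 + (-3*6)*m = -1*45 - 3*6*40 = -45 - 18*40 = -45 - 720 = -765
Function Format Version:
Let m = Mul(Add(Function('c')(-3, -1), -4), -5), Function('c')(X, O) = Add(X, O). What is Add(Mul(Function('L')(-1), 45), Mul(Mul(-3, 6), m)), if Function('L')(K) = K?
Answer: -765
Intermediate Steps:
Function('c')(X, O) = Add(O, X)
m = 40 (m = Mul(Add(Add(-1, -3), -4), -5) = Mul(Add(-4, -4), -5) = Mul(-8, -5) = 40)
Add(Mul(Function('L')(-1), 45), Mul(Mul(-3, 6), m)) = Add(Mul(-1, 45), Mul(Mul(-3, 6), 40)) = Add(-45, Mul(-18, 40)) = Add(-45, -720) = -765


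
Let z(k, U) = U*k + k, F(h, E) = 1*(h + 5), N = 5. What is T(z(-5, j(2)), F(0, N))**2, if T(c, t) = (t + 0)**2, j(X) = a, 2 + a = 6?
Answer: 625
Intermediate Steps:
a = 4 (a = -2 + 6 = 4)
j(X) = 4
F(h, E) = 5 + h (F(h, E) = 1*(5 + h) = 5 + h)
z(k, U) = k + U*k
T(c, t) = t**2
T(z(-5, j(2)), F(0, N))**2 = ((5 + 0)**2)**2 = (5**2)**2 = 25**2 = 625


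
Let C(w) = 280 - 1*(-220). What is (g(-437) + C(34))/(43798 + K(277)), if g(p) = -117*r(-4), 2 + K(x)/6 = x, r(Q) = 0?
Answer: 125/11362 ≈ 0.011002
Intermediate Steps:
K(x) = -12 + 6*x
g(p) = 0 (g(p) = -117*0 = 0)
C(w) = 500 (C(w) = 280 + 220 = 500)
(g(-437) + C(34))/(43798 + K(277)) = (0 + 500)/(43798 + (-12 + 6*277)) = 500/(43798 + (-12 + 1662)) = 500/(43798 + 1650) = 500/45448 = 500*(1/45448) = 125/11362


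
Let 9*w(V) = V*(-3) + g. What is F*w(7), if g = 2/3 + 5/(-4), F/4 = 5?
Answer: -1295/27 ≈ -47.963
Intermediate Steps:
F = 20 (F = 4*5 = 20)
g = -7/12 (g = 2*(⅓) + 5*(-¼) = ⅔ - 5/4 = -7/12 ≈ -0.58333)
w(V) = -7/108 - V/3 (w(V) = (V*(-3) - 7/12)/9 = (-3*V - 7/12)/9 = (-7/12 - 3*V)/9 = -7/108 - V/3)
F*w(7) = 20*(-7/108 - ⅓*7) = 20*(-7/108 - 7/3) = 20*(-259/108) = -1295/27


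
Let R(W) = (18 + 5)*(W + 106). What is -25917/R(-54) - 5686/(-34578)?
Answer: -444678785/20677644 ≈ -21.505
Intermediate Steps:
R(W) = 2438 + 23*W (R(W) = 23*(106 + W) = 2438 + 23*W)
-25917/R(-54) - 5686/(-34578) = -25917/(2438 + 23*(-54)) - 5686/(-34578) = -25917/(2438 - 1242) - 5686*(-1/34578) = -25917/1196 + 2843/17289 = -444678785/20677644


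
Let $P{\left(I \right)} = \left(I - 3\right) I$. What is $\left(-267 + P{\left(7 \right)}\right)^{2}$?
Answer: $57121$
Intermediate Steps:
$P{\left(I \right)} = I \left(-3 + I\right)$ ($P{\left(I \right)} = \left(-3 + I\right) I = I \left(-3 + I\right)$)
$\left(-267 + P{\left(7 \right)}\right)^{2} = \left(-267 + 7 \left(-3 + 7\right)\right)^{2} = \left(-267 + 7 \cdot 4\right)^{2} = \left(-267 + 28\right)^{2} = \left(-239\right)^{2} = 57121$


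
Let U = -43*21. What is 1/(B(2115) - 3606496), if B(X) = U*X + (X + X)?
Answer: -1/5512111 ≈ -1.8142e-7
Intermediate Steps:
U = -903
B(X) = -901*X (B(X) = -903*X + (X + X) = -903*X + 2*X = -901*X)
1/(B(2115) - 3606496) = 1/(-901*2115 - 3606496) = 1/(-1905615 - 3606496) = 1/(-5512111) = -1/5512111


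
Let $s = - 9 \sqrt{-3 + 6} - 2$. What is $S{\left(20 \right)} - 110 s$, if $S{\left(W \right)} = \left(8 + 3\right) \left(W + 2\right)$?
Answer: $462 + 990 \sqrt{3} \approx 2176.7$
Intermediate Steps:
$s = -2 - 9 \sqrt{3}$ ($s = - 9 \sqrt{3} - 2 = -2 - 9 \sqrt{3} \approx -17.588$)
$S{\left(W \right)} = 22 + 11 W$ ($S{\left(W \right)} = 11 \left(2 + W\right) = 22 + 11 W$)
$S{\left(20 \right)} - 110 s = \left(22 + 11 \cdot 20\right) - 110 \left(-2 - 9 \sqrt{3}\right) = \left(22 + 220\right) + \left(220 + 990 \sqrt{3}\right) = 242 + \left(220 + 990 \sqrt{3}\right) = 462 + 990 \sqrt{3}$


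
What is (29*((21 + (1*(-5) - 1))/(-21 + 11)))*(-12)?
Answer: 522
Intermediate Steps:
(29*((21 + (1*(-5) - 1))/(-21 + 11)))*(-12) = (29*((21 + (-5 - 1))/(-10)))*(-12) = (29*((21 - 6)*(-⅒)))*(-12) = (29*(15*(-⅒)))*(-12) = (29*(-3/2))*(-12) = -87/2*(-12) = 522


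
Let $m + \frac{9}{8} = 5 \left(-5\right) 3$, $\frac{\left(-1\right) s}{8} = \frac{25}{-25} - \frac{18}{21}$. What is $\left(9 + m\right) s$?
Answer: $- \frac{6981}{7} \approx -997.29$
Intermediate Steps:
$s = \frac{104}{7}$ ($s = - 8 \left(\frac{25}{-25} - \frac{18}{21}\right) = - 8 \left(25 \left(- \frac{1}{25}\right) - \frac{6}{7}\right) = - 8 \left(-1 - \frac{6}{7}\right) = \left(-8\right) \left(- \frac{13}{7}\right) = \frac{104}{7} \approx 14.857$)
$m = - \frac{609}{8}$ ($m = - \frac{9}{8} + 5 \left(-5\right) 3 = - \frac{9}{8} - 75 = - \frac{609}{8} \approx -76.125$)
$\left(9 + m\right) s = \left(9 - \frac{609}{8}\right) \frac{104}{7} = \left(- \frac{537}{8}\right) \frac{104}{7} = - \frac{6981}{7}$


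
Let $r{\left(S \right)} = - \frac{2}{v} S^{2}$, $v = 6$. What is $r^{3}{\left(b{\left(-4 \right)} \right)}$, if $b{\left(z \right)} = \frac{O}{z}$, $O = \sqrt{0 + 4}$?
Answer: $- \frac{1}{1728} \approx -0.0005787$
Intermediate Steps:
$O = 2$ ($O = \sqrt{4} = 2$)
$b{\left(z \right)} = \frac{2}{z}$
$r{\left(S \right)} = - \frac{S^{2}}{3}$ ($r{\left(S \right)} = - \frac{2}{6} S^{2} = \left(-2\right) \frac{1}{6} S^{2} = - \frac{S^{2}}{3}$)
$r^{3}{\left(b{\left(-4 \right)} \right)} = \left(- \frac{\left(\frac{2}{-4}\right)^{2}}{3}\right)^{3} = \left(- \frac{\left(2 \left(- \frac{1}{4}\right)\right)^{2}}{3}\right)^{3} = \left(- \frac{\left(- \frac{1}{2}\right)^{2}}{3}\right)^{3} = \left(\left(- \frac{1}{3}\right) \frac{1}{4}\right)^{3} = \left(- \frac{1}{12}\right)^{3} = - \frac{1}{1728}$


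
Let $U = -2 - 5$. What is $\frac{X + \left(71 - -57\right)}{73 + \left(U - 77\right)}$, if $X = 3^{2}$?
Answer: $- \frac{137}{11} \approx -12.455$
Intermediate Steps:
$U = -7$ ($U = -2 - 5 = -7$)
$X = 9$
$\frac{X + \left(71 - -57\right)}{73 + \left(U - 77\right)} = \frac{9 + \left(71 - -57\right)}{73 - 84} = \frac{9 + \left(71 + 57\right)}{73 - 84} = \frac{9 + 128}{73 - 84} = \frac{137}{-11} = 137 \left(- \frac{1}{11}\right) = - \frac{137}{11}$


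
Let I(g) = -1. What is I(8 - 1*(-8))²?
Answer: 1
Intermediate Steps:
I(8 - 1*(-8))² = (-1)² = 1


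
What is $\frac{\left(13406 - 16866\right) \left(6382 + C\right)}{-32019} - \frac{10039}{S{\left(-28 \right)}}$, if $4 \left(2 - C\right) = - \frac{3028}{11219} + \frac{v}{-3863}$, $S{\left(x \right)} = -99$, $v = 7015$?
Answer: $\frac{36237074889925604}{45793154383119} \approx 791.32$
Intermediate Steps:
$C = \frac{437110425}{173355988}$ ($C = 2 - \frac{- \frac{3028}{11219} + \frac{7015}{-3863}}{4} = 2 - \frac{\left(-3028\right) \frac{1}{11219} + 7015 \left(- \frac{1}{3863}\right)}{4} = 2 - \frac{- \frac{3028}{11219} - \frac{7015}{3863}}{4} = 2 - - \frac{90398449}{173355988} = 2 + \frac{90398449}{173355988} = \frac{437110425}{173355988} \approx 2.5215$)
$\frac{\left(13406 - 16866\right) \left(6382 + C\right)}{-32019} - \frac{10039}{S{\left(-28 \right)}} = \frac{\left(13406 - 16866\right) \left(6382 + \frac{437110425}{173355988}\right)}{-32019} - \frac{10039}{-99} = \left(-3460\right) \frac{1106795025841}{173355988} \left(- \frac{1}{32019}\right) - - \frac{10039}{99} = \left(- \frac{957377697352465}{43338997}\right) \left(- \frac{1}{32019}\right) + \frac{10039}{99} = \frac{957377697352465}{1387671344943} + \frac{10039}{99} = \frac{36237074889925604}{45793154383119}$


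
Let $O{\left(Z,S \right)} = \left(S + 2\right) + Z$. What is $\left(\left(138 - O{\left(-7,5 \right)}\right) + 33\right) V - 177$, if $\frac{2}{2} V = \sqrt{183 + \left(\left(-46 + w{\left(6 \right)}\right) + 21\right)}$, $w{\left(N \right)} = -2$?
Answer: $-177 + 342 \sqrt{39} \approx 1958.8$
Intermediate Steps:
$O{\left(Z,S \right)} = 2 + S + Z$ ($O{\left(Z,S \right)} = \left(2 + S\right) + Z = 2 + S + Z$)
$V = 2 \sqrt{39}$ ($V = \sqrt{183 + \left(\left(-46 - 2\right) + 21\right)} = \sqrt{183 + \left(-48 + 21\right)} = \sqrt{183 - 27} = \sqrt{156} = 2 \sqrt{39} \approx 12.49$)
$\left(\left(138 - O{\left(-7,5 \right)}\right) + 33\right) V - 177 = \left(\left(138 - \left(2 + 5 - 7\right)\right) + 33\right) 2 \sqrt{39} - 177 = \left(\left(138 + \left(0 - 0\right)\right) + 33\right) 2 \sqrt{39} - 177 = \left(\left(138 + \left(0 + 0\right)\right) + 33\right) 2 \sqrt{39} - 177 = \left(\left(138 + 0\right) + 33\right) 2 \sqrt{39} - 177 = \left(138 + 33\right) 2 \sqrt{39} - 177 = 171 \cdot 2 \sqrt{39} - 177 = 342 \sqrt{39} - 177 = -177 + 342 \sqrt{39}$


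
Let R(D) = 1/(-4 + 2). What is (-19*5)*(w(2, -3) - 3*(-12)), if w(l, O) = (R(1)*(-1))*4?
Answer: -3610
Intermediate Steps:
R(D) = -½ (R(D) = 1/(-2) = -½)
w(l, O) = 2 (w(l, O) = -½*(-1)*4 = (½)*4 = 2)
(-19*5)*(w(2, -3) - 3*(-12)) = (-19*5)*(2 - 3*(-12)) = -95*(2 + 36) = -95*38 = -3610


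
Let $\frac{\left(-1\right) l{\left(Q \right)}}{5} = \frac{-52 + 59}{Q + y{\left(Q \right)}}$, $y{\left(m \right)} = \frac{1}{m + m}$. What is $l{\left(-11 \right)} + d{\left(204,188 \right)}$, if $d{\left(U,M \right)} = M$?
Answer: $\frac{46454}{243} \approx 191.17$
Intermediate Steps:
$y{\left(m \right)} = \frac{1}{2 m}$
$l{\left(Q \right)} = - \frac{35}{Q + \frac{1}{2 Q}}$ ($l{\left(Q \right)} = - 5 \frac{-52 + 59}{Q + \frac{1}{2 Q}} = - 5 \frac{7}{Q + \frac{1}{2 Q}} = - \frac{35}{Q + \frac{1}{2 Q}}$)
$l{\left(-11 \right)} + d{\left(204,188 \right)} = \left(-70\right) \left(-11\right) \frac{1}{1 + 2 \left(-11\right)^{2}} + 188 = \left(-70\right) \left(-11\right) \frac{1}{1 + 2 \cdot 121} + 188 = \left(-70\right) \left(-11\right) \frac{1}{1 + 242} + 188 = \left(-70\right) \left(-11\right) \frac{1}{243} + 188 = \frac{770}{243} + 188 = \frac{46454}{243}$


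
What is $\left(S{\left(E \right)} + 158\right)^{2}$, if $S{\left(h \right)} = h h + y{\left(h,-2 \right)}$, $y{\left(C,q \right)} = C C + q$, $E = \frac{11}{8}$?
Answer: $\frac{26142769}{1024} \approx 25530.0$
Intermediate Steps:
$E = \frac{11}{8}$ ($E = 11 \cdot \frac{1}{8} = \frac{11}{8} \approx 1.375$)
$y{\left(C,q \right)} = q + C^{2}$ ($y{\left(C,q \right)} = C^{2} + q = q + C^{2}$)
$S{\left(h \right)} = -2 + 2 h^{2}$ ($S{\left(h \right)} = h h + \left(-2 + h^{2}\right) = h^{2} + \left(-2 + h^{2}\right) = -2 + 2 h^{2}$)
$\left(S{\left(E \right)} + 158\right)^{2} = \left(\left(-2 + 2 \left(\frac{11}{8}\right)^{2}\right) + 158\right)^{2} = \left(\left(-2 + 2 \cdot \frac{121}{64}\right) + 158\right)^{2} = \left(\left(-2 + \frac{121}{32}\right) + 158\right)^{2} = \left(\frac{57}{32} + 158\right)^{2} = \left(\frac{5113}{32}\right)^{2} = \frac{26142769}{1024}$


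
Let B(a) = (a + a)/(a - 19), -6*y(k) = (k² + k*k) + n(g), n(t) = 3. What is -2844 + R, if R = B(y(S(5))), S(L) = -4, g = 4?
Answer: -423686/149 ≈ -2843.5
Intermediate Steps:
y(k) = -½ - k²/3 (y(k) = -((k² + k*k) + 3)/6 = -((k² + k²) + 3)/6 = -(2*k² + 3)/6 = -(3 + 2*k²)/6 = -½ - k²/3)
B(a) = 2*a/(-19 + a) (B(a) = (2*a)/(-19 + a) = 2*a/(-19 + a))
R = 70/149 (R = 2*(-½ - ⅓*(-4)²)/(-19 + (-½ - ⅓*(-4)²)) = 2*(-½ - ⅓*16)/(-19 + (-½ - ⅓*16)) = 2*(-½ - 16/3)/(-19 + (-½ - 16/3)) = 2*(-35/6)/(-19 - 35/6) = 2*(-35/6)/(-149/6) = 2*(-35/6)*(-6/149) = 70/149 ≈ 0.46980)
-2844 + R = -2844 + 70/149 = -423686/149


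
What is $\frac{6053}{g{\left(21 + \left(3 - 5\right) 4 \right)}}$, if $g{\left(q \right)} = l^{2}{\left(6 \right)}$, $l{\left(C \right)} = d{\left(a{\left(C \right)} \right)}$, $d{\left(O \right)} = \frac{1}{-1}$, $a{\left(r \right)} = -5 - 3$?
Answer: $6053$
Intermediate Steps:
$a{\left(r \right)} = -8$ ($a{\left(r \right)} = -5 - 3 = -8$)
$d{\left(O \right)} = -1$
$l{\left(C \right)} = -1$
$g{\left(q \right)} = 1$ ($g{\left(q \right)} = \left(-1\right)^{2} = 1$)
$\frac{6053}{g{\left(21 + \left(3 - 5\right) 4 \right)}} = \frac{6053}{1} = 6053 \cdot 1 = 6053$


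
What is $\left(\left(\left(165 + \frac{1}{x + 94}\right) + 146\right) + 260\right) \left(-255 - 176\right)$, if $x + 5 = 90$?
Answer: $- \frac{44052510}{179} \approx -2.461 \cdot 10^{5}$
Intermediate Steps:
$x = 85$ ($x = -5 + 90 = 85$)
$\left(\left(\left(165 + \frac{1}{x + 94}\right) + 146\right) + 260\right) \left(-255 - 176\right) = \left(\left(\left(165 + \frac{1}{85 + 94}\right) + 146\right) + 260\right) \left(-255 - 176\right) = \left(\left(\left(165 + \frac{1}{179}\right) + 146\right) + 260\right) \left(-431\right) = \left(\left(\frac{29536}{179} + 146\right) + 260\right) \left(-431\right) = \left(\frac{55670}{179} + 260\right) \left(-431\right) = \frac{102210}{179} \left(-431\right) = - \frac{44052510}{179}$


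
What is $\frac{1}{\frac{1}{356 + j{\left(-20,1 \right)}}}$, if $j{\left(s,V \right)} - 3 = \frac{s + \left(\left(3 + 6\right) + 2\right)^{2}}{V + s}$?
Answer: $\frac{6720}{19} \approx 353.68$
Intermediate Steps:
$j{\left(s,V \right)} = 3 + \frac{121 + s}{V + s}$ ($j{\left(s,V \right)} = 3 + \frac{s + \left(\left(3 + 6\right) + 2\right)^{2}}{V + s} = 3 + \frac{s + \left(9 + 2\right)^{2}}{V + s} = 3 + \frac{s + 11^{2}}{V + s} = 3 + \frac{s + 121}{V + s} = 3 + \frac{121 + s}{V + s}$)
$\frac{1}{\frac{1}{356 + j{\left(-20,1 \right)}}} = \frac{1}{\frac{1}{356 + \frac{121 + 3 \cdot 1 + 4 \left(-20\right)}{1 - 20}}} = \frac{1}{\frac{1}{356 + \frac{121 + 3 - 80}{-19}}} = \frac{1}{\frac{1}{356 - \frac{44}{19}}} = \frac{1}{\frac{1}{\frac{6720}{19}}} = \frac{1}{\frac{19}{6720}} = \frac{6720}{19}$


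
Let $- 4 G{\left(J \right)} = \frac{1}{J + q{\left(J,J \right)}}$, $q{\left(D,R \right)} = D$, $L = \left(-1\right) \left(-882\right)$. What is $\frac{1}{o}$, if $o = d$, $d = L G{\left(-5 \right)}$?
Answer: $\frac{20}{441} \approx 0.045351$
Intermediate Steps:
$L = 882$
$G{\left(J \right)} = - \frac{1}{8 J}$ ($G{\left(J \right)} = - \frac{1}{4 \left(J + J\right)} = - \frac{1}{4 \cdot 2 J} = - \frac{\frac{1}{2} \frac{1}{J}}{4} = - \frac{1}{8 J}$)
$d = \frac{441}{20}$ ($d = 882 \left(- \frac{1}{8 \left(-5\right)}\right) = 882 \left(\left(- \frac{1}{8}\right) \left(- \frac{1}{5}\right)\right) = 882 \cdot \frac{1}{40} = \frac{441}{20} \approx 22.05$)
$o = \frac{441}{20} \approx 22.05$
$\frac{1}{o} = \frac{1}{\frac{441}{20}} = \frac{20}{441}$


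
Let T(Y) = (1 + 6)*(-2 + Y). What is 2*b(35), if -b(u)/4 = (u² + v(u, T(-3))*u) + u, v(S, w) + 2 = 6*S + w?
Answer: -58520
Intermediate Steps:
T(Y) = -14 + 7*Y (T(Y) = 7*(-2 + Y) = -14 + 7*Y)
v(S, w) = -2 + w + 6*S (v(S, w) = -2 + (6*S + w) = -2 + (w + 6*S) = -2 + w + 6*S)
b(u) = -4*u - 4*u² - 4*u*(-37 + 6*u) (b(u) = -4*((u² + (-2 + (-14 + 7*(-3)) + 6*u)*u) + u) = -4*((u² + (-2 + (-14 - 21) + 6*u)*u) + u) = -4*((u² + (-2 - 35 + 6*u)*u) + u) = -4*((u² + (-37 + 6*u)*u) + u) = -4*((u² + u*(-37 + 6*u)) + u) = -4*(u + u² + u*(-37 + 6*u)) = -4*u - 4*u² - 4*u*(-37 + 6*u))
2*b(35) = 2*(4*35*(36 - 7*35)) = 2*(4*35*(36 - 245)) = 2*(4*35*(-209)) = 2*(-29260) = -58520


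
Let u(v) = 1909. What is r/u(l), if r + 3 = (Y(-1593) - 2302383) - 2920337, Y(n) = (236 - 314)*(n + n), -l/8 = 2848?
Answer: -4974215/1909 ≈ -2605.7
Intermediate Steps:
l = -22784 (l = -8*2848 = -22784)
Y(n) = -156*n
r = -4974215 (r = -3 + ((-156*(-1593) - 2302383) - 2920337) = -3 + ((248508 - 2302383) - 2920337) = -3 + (-2053875 - 2920337) = -3 - 4974212 = -4974215)
r/u(l) = -4974215/1909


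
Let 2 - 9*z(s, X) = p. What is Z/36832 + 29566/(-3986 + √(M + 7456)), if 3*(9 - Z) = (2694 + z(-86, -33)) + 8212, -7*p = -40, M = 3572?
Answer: -51954064926301/6907806499104 - 14783*√2757/3969292 ≈ -7.7166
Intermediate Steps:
p = 40/7 (p = -⅐*(-40) = 40/7 ≈ 5.7143)
z(s, X) = -26/63 (z(s, X) = 2/9 - ⅑*40/7 = 2/9 - 40/63 = -26/63)
Z = -685351/189 (Z = 9 - ((2694 - 26/63) + 8212)/3 = 9 - (169696/63 + 8212)/3 = 9 - ⅓*687052/63 = 9 - 687052/189 = -685351/189 ≈ -3626.2)
Z/36832 + 29566/(-3986 + √(M + 7456)) = -685351/189/36832 + 29566/(-3986 + √(3572 + 7456)) = -685351/189*1/36832 + 29566/(-3986 + √11028) = -685351/6961248 + 29566/(-3986 + 2*√2757)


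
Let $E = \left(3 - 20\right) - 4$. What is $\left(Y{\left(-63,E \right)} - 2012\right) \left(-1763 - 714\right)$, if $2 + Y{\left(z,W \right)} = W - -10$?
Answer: $5015925$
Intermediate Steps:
$E = -21$ ($E = -17 - 4 = -21$)
$Y{\left(z,W \right)} = 8 + W$ ($Y{\left(z,W \right)} = -2 + \left(W - -10\right) = -2 + \left(W + 10\right) = -2 + \left(10 + W\right) = 8 + W$)
$\left(Y{\left(-63,E \right)} - 2012\right) \left(-1763 - 714\right) = \left(\left(8 - 21\right) - 2012\right) \left(-1763 - 714\right) = \left(-13 - 2012\right) \left(-2477\right) = \left(-2025\right) \left(-2477\right) = 5015925$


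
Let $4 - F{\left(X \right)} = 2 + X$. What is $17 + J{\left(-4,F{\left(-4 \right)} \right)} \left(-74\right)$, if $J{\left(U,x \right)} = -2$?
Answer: $165$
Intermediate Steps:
$F{\left(X \right)} = 2 - X$ ($F{\left(X \right)} = 4 - \left(2 + X\right) = 2 - X$)
$17 + J{\left(-4,F{\left(-4 \right)} \right)} \left(-74\right) = 17 - -148 = 17 + 148 = 165$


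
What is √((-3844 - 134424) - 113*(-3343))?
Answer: √239491 ≈ 489.38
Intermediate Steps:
√((-3844 - 134424) - 113*(-3343)) = √(-138268 + 377759) = √239491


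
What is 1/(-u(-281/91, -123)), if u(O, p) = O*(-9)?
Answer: -91/2529 ≈ -0.035983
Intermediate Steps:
u(O, p) = -9*O
1/(-u(-281/91, -123)) = 1/(-(-9)*(-281/91)) = 1/(-(-9)*(-281*1/91)) = 1/(-(-9)*(-281)/91) = 1/(-1*2529/91) = 1/(-2529/91) = -91/2529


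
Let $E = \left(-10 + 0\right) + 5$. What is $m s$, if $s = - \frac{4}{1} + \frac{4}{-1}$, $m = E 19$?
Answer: $760$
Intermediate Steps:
$E = -5$ ($E = -10 + 5 = -5$)
$m = -95$ ($m = \left(-5\right) 19 = -95$)
$s = -8$ ($s = \left(-4\right) 1 + 4 \left(-1\right) = -4 - 4 = -8$)
$m s = \left(-95\right) \left(-8\right) = 760$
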